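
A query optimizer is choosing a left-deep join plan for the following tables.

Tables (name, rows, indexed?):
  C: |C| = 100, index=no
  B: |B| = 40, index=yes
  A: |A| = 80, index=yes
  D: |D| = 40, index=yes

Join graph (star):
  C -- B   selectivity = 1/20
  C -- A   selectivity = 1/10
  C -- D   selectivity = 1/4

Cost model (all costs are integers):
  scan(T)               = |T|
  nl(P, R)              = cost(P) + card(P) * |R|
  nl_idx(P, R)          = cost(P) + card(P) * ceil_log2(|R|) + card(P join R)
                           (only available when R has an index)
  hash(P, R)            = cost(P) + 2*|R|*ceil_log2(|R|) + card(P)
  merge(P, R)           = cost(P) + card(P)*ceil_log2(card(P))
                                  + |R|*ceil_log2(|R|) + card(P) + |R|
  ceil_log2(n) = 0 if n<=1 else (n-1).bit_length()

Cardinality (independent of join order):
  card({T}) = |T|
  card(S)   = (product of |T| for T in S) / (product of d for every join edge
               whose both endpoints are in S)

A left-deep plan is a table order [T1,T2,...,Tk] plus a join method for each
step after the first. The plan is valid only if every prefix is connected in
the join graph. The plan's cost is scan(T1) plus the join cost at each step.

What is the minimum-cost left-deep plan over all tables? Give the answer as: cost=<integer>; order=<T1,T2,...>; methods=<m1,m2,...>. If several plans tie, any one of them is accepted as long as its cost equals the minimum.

cost=4080; order=C,B,A,D; methods=hash,hash,hash

Selinger DP (subsets sized 1..n):
  {C}: scan cost=100, card=100
  {B}: scan cost=40, card=40
  {A}: scan cost=80, card=80
  {D}: scan cost=40, card=40
  {BC}: card=200; try (B,hash)→680, (B,nl_idx)→900, (C,merge)→1120, (B,merge)→1180, (C,hash)→1480, (C,nl)→4040 …(+1); best=680 via (B,hash)
  {AC}: card=800; try (A,hash)→1320, (C,merge)→1520, (A,merge)→1540, (C,hash)→1560, (A,nl_idx)→1600, (C,nl)→8080 …(+1); best=1320 via (A,hash)
  {CD}: card=1000; try (D,hash)→680, (C,merge)→1120, (D,merge)→1180, (C,hash)→1480, (D,nl_idx)→1700, (C,nl)→4040 …(+1); best=680 via (D,hash)
  {ABC}: card=1600; try (A,hash)→2000, (B,hash)→2600, (A,merge)→3120, (A,nl_idx)→3680, (B,nl_idx)→7720, (B,merge)→10400 …(+2); best=2000 via (A,hash)
  {BCD}: card=2000; try (D,hash)→1360, (B,hash)→2160, (D,merge)→2760, (D,nl_idx)→3880, (D,nl)→8680, (B,nl_idx)→8680 …(+2); best=1360 via (D,hash)
  {ACD}: card=8000; try (D,hash)→2600, (A,hash)→2800, (D,merge)→10400, (A,merge)→12320, (D,nl_idx)→14120, (A,nl_idx)→15680 …(+2); best=2600 via (D,hash)
  {ABCD}: card=16000; try (D,hash)→4080, (A,hash)→4480, (B,hash)→11080, (D,merge)→21480, (A,merge)→26000, (D,nl_idx)→27600 …(+6); best=4080 via (D,hash)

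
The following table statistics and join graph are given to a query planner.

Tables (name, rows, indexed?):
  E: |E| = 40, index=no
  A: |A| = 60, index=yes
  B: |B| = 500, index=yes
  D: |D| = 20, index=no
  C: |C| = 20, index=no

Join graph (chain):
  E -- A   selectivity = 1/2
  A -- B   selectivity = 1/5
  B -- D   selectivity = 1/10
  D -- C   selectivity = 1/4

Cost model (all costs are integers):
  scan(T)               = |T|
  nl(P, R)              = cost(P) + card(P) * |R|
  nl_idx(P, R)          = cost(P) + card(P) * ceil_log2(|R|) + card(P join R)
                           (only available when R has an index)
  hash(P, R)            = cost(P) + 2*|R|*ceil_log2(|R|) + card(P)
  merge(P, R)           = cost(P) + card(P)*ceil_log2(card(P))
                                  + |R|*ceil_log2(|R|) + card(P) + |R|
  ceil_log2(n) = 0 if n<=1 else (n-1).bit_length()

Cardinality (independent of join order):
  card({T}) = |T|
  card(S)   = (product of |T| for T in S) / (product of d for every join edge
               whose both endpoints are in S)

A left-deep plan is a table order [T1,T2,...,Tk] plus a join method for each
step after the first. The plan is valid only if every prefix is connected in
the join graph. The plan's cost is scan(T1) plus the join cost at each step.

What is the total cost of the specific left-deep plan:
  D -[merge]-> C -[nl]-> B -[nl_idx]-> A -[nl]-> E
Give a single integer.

2540260

step 1: scan D: cost=20, card=20
step 2: join C via merge
    card(P join C) = 20*20/(4) = 100
    cost = 20 + 20*5 + 20*5 + 20 + 20 = 260
step 3: join B via nl
    card(P join B) = 100*500/(10) = 5000
    cost = 260 + 100*500 = 50260
step 4: join A via nl_idx
    card(P join A) = 5000*60/(5) = 60000
    cost = 50260 + 5000*6 + 60000 = 140260
step 5: join E via nl
    card(P join E) = 60000*40/(2) = 1200000
    cost = 140260 + 60000*40 = 2540260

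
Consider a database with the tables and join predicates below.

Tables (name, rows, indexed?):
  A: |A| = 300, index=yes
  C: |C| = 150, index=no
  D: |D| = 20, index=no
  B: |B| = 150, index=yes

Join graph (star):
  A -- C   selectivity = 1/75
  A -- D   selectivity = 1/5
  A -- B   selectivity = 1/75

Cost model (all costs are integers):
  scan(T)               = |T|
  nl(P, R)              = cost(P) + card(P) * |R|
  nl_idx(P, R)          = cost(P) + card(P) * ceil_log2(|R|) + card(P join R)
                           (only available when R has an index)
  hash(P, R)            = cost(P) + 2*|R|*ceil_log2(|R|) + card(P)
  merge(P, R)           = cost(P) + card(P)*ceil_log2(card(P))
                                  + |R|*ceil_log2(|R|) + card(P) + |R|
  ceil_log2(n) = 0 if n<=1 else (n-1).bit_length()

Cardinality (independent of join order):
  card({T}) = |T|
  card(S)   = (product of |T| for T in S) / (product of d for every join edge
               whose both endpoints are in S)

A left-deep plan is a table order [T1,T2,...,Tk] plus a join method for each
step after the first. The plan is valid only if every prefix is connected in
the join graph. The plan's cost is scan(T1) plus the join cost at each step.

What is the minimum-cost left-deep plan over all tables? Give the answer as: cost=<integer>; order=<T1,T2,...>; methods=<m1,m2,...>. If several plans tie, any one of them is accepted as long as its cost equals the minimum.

Selinger DP (subsets sized 1..n):
  {A}: scan cost=300, card=300
  {C}: scan cost=150, card=150
  {D}: scan cost=20, card=20
  {B}: scan cost=150, card=150
  {AC}: card=600; try (A,nl_idx)→2100, (C,hash)→3000, (A,merge)→4500, (C,merge)→4650, (A,hash)→5700, (A,nl)→45150 …(+1); best=2100 via (A,nl_idx)
  {AD}: card=1200; try (D,hash)→800, (A,nl_idx)→1400, (A,merge)→3140, (D,merge)→3420, (A,hash)→5440, (A,nl)→6020 …(+1); best=800 via (D,hash)
  {AB}: card=600; try (A,nl_idx)→2100, (B,hash)→3000, (B,nl_idx)→3300, (A,merge)→4500, (B,merge)→4650, (A,hash)→5700 …(+2); best=2100 via (A,nl_idx)
  {ACD}: card=2400; try (D,hash)→2900, (C,hash)→4400, (D,merge)→8820, (D,nl)→14100, (C,merge)→16550, (C,nl)→180800; best=2900 via (D,hash)
  {ABC}: card=1200; try (C,hash)→5100, (B,hash)→5100, (B,nl_idx)→8100, (C,merge)→10050, (B,merge)→10050, (C,nl)→92100 …(+1); best=5100 via (C,hash)
  {ABD}: card=2400; try (D,hash)→2900, (B,hash)→4400, (D,merge)→8820, (B,nl_idx)→12800, (D,nl)→14100, (B,merge)→16550 …(+1); best=2900 via (D,hash)
  {ABCD}: card=4800; try (D,hash)→6500, (C,hash)→7700, (B,hash)→7700, (D,merge)→19620, (B,nl_idx)→26900, (D,nl)→29100 …(+4); best=6500 via (D,hash)

cost=6500; order=B,A,C,D; methods=nl_idx,hash,hash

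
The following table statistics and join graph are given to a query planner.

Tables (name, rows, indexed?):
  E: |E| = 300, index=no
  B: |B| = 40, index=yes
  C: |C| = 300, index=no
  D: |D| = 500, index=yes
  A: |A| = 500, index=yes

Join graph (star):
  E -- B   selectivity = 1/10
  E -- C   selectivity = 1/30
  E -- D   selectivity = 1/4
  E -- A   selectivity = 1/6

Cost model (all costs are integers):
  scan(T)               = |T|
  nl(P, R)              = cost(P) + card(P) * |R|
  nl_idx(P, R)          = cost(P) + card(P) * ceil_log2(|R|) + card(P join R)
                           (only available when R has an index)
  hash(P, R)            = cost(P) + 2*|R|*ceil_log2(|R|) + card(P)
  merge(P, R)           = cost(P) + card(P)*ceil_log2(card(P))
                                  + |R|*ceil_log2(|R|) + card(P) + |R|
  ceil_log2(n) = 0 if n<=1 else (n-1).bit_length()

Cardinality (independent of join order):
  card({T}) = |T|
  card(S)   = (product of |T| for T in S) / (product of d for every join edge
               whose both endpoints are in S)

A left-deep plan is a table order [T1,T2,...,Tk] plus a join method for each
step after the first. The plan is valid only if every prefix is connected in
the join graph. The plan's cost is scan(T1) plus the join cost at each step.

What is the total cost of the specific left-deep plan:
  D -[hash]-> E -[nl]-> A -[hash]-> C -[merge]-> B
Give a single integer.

step 1: scan D: cost=500, card=500
step 2: join E via hash
    card(P join E) = 500*300/(4) = 37500
    cost = 500 + 2*300*9 + 500 = 6400
step 3: join A via nl
    card(P join A) = 37500*500/(6) = 3125000
    cost = 6400 + 37500*500 = 18756400
step 4: join C via hash
    card(P join C) = 3125000*300/(30) = 31250000
    cost = 18756400 + 2*300*9 + 3125000 = 21886800
step 5: join B via merge
    card(P join B) = 31250000*40/(10) = 125000000
    cost = 21886800 + 31250000*25 + 40*6 + 31250000 + 40 = 834387080

834387080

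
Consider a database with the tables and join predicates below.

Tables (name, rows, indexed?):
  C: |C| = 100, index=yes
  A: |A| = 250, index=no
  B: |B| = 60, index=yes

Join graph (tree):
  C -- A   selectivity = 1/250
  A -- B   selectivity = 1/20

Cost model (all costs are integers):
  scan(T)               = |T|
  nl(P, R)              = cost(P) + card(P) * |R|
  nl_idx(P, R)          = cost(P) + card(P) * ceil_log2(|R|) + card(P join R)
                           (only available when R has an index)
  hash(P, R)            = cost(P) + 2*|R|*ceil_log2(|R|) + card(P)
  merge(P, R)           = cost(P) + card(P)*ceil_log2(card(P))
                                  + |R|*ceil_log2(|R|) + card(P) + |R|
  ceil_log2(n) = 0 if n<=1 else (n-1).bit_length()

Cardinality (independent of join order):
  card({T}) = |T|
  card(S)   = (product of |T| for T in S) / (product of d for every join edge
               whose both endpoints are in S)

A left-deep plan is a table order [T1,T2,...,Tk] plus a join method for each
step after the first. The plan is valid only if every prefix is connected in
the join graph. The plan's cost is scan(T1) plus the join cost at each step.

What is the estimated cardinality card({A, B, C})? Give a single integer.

Tables in S: A(250), B(60), C(100)
Edges inside S: C-A(d=250), A-B(d=20)
numerator = 250 * 60 * 100 = 1500000
denominator = 250 * 20 = 5000
card(S) = 1500000 / 5000 = 300

300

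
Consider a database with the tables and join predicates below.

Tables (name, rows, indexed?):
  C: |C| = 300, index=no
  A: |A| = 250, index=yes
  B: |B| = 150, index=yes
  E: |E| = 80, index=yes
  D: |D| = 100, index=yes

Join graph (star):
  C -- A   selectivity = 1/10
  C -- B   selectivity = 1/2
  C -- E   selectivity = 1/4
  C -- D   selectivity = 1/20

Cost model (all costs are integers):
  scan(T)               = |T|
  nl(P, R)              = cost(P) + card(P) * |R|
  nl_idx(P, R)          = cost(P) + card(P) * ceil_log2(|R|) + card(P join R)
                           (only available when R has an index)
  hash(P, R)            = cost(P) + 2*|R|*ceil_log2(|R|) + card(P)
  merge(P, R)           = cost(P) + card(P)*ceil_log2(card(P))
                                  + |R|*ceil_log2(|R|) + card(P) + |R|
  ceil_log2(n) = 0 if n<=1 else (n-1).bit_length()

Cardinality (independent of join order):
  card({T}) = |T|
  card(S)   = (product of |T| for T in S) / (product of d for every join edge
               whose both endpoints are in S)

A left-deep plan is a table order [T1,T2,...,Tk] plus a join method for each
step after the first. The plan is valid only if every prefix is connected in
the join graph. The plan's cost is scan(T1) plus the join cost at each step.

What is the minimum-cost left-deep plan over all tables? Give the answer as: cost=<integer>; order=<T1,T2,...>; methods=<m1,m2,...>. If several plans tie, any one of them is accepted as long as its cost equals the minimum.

Selinger DP (subsets sized 1..n):
  {C}: scan cost=300, card=300
  {A}: scan cost=250, card=250
  {B}: scan cost=150, card=150
  {E}: scan cost=80, card=80
  {D}: scan cost=100, card=100
  {AC}: card=7500; try (A,hash)→4600, (C,merge)→5500, (A,merge)→5550, (C,hash)→5900, (A,nl_idx)→10200, (C,nl)→75250 …(+1); best=4600 via (A,hash)
  {BC}: card=22500; try (B,hash)→3000, (C,merge)→4500, (B,merge)→4650, (C,hash)→5700, (B,nl_idx)→25200, (C,nl)→45150 …(+1); best=3000 via (B,hash)
  {CE}: card=6000; try (E,hash)→1720, (C,merge)→3720, (E,merge)→3940, (C,hash)→5560, (E,nl_idx)→8400, (C,nl)→24080 …(+1); best=1720 via (E,hash)
  {CD}: card=1500; try (D,hash)→2000, (D,nl_idx)→3900, (C,merge)→3900, (D,merge)→4100, (C,hash)→5600, (C,nl)→30100 …(+1); best=2000 via (D,hash)
  {ABC}: card=562500; try (B,hash)→14500, (A,hash)→29500, (B,merge)→110950, (A,merge)→365250, (B,nl_idx)→627100, (A,nl_idx)→745500 …(+2); best=14500 via (B,hash)
  {ACE}: card=150000; try (A,hash)→11720, (E,hash)→13220, (A,merge)→87970, (E,merge)→110240, (A,nl_idx)→199720, (E,nl_idx)→207100 …(+2); best=11720 via (A,hash)
  {ACD}: card=37500; try (A,hash)→7500, (D,hash)→13500, (A,merge)→22250, (A,nl_idx)→51500, (D,nl_idx)→94600, (D,merge)→110400 …(+2); best=7500 via (A,hash)
  {BCE}: card=450000; try (B,hash)→10120, (E,hash)→26620, (B,merge)→87070, (E,merge)→363640, (B,nl_idx)→499720, (E,nl_idx)→610500 …(+2); best=10120 via (B,hash)
  {BCD}: card=112500; try (B,hash)→5900, (B,merge)→21350, (D,hash)→26900, (B,nl_idx)→126500, (B,nl)→227000, (D,nl_idx)→273000 …(+2); best=5900 via (B,hash)
  {CDE}: card=30000; try (E,hash)→4620, (D,hash)→9120, (E,merge)→20640, (E,nl_idx)→42500, (D,nl_idx)→73720, (D,merge)→86520 …(+2); best=4620 via (E,hash)
  {ABCE}: card=11250000; try (B,hash)→164120, (A,hash)→464120, (E,hash)→578120, (B,merge)→2863070, (A,merge)→9012370, (E,merge)→11827640 …(+6); best=164120 via (B,hash)
  {ABCD}: card=2812500; try (B,hash)→47400, (A,hash)→122400, (D,hash)→578400, (B,merge)→646350, (A,merge)→2033150, (B,nl_idx)→3120000 …(+6); best=47400 via (B,hash)
  {ACDE}: card=750000; try (A,hash)→38620, (E,hash)→46120, (D,hash)→163120, (A,merge)→486870, (E,merge)→645640, (A,nl_idx)→994620 …(+6); best=38620 via (A,hash)
  {BCDE}: card=2250000; try (B,hash)→37020, (E,hash)→119520, (D,hash)→461520, (B,merge)→485970, (E,merge)→2031540, (B,nl_idx)→2494620 …(+6); best=37020 via (B,hash)
  {ABCDE}: card=56250000; try (B,hash)→791020, (A,hash)→2291020, (E,hash)→2861020, (D,hash)→11415520, (B,merge)→15789970, (A,merge)→51789270 …(+10); best=791020 via (B,hash)

cost=791020; order=C,D,E,A,B; methods=hash,hash,hash,hash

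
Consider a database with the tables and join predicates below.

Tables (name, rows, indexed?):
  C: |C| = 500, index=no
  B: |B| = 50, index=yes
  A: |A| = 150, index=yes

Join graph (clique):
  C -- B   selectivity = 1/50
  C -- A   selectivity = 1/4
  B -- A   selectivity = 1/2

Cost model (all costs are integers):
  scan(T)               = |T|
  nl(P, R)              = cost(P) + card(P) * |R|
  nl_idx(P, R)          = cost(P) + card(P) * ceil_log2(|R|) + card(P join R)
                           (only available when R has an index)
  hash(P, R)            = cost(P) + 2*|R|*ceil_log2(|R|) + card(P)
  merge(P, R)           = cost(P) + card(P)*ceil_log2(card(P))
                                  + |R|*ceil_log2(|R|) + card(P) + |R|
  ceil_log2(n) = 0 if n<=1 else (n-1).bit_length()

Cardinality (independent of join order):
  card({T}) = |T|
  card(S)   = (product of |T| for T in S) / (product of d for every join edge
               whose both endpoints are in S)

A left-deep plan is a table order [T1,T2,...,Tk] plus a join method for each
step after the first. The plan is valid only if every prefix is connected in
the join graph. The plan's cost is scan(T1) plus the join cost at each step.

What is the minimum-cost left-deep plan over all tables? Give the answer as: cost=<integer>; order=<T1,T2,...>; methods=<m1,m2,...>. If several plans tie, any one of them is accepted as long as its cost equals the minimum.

cost=4500; order=C,B,A; methods=hash,hash

Selinger DP (subsets sized 1..n):
  {C}: scan cost=500, card=500
  {B}: scan cost=50, card=50
  {A}: scan cost=150, card=150
  {BC}: card=500; try (B,hash)→1600, (B,nl_idx)→4000, (C,merge)→5400, (B,merge)→5850, (C,hash)→9100, (C,nl)→25050 …(+1); best=1600 via (B,hash)
  {AC}: card=18750; try (A,hash)→3400, (C,merge)→6500, (A,merge)→6850, (C,hash)→9300, (A,nl_idx)→23250, (C,nl)→75150 …(+1); best=3400 via (A,hash)
  {AB}: card=3750; try (B,hash)→900, (A,merge)→1750, (B,merge)→1850, (A,hash)→2500, (A,nl_idx)→4200, (B,nl_idx)→4800 …(+2); best=900 via (B,hash)
  {ABC}: card=9375; try (A,hash)→4500, (A,merge)→7950, (C,hash)→13650, (A,nl_idx)→14975, (B,hash)→22750, (C,merge)→54650 …(+5); best=4500 via (A,hash)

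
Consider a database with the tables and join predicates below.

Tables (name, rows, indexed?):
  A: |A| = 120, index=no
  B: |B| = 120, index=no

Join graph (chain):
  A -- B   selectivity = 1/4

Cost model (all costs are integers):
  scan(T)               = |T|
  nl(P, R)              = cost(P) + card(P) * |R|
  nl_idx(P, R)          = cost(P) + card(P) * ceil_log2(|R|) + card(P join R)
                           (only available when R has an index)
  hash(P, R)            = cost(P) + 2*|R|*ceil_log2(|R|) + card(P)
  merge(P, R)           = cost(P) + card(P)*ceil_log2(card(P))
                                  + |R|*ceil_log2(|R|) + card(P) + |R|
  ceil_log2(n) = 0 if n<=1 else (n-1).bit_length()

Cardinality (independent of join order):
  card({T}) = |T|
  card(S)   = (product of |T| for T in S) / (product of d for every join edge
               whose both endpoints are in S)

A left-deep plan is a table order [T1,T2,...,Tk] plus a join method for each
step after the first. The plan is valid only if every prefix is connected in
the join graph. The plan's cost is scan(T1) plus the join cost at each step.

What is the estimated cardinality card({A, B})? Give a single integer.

3600

Tables in S: A(120), B(120)
Edges inside S: A-B(d=4)
numerator = 120 * 120 = 14400
denominator = 4 = 4
card(S) = 14400 / 4 = 3600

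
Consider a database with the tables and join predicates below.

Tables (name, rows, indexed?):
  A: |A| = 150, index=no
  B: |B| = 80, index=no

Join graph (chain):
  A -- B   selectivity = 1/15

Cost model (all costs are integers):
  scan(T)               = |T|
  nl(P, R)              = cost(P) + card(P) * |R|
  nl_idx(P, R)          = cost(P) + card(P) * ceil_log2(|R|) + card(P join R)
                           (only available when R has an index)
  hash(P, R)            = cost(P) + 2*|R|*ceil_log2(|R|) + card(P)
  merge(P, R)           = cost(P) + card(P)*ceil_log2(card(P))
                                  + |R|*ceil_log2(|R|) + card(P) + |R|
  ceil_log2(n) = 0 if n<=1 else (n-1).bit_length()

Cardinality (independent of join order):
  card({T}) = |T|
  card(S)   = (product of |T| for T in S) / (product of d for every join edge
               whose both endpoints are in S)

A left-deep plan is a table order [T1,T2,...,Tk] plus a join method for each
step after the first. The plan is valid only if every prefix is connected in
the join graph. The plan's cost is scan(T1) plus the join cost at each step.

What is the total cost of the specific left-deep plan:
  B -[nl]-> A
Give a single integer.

step 1: scan B: cost=80, card=80
step 2: join A via nl
    card(P join A) = 80*150/(15) = 800
    cost = 80 + 80*150 = 12080

12080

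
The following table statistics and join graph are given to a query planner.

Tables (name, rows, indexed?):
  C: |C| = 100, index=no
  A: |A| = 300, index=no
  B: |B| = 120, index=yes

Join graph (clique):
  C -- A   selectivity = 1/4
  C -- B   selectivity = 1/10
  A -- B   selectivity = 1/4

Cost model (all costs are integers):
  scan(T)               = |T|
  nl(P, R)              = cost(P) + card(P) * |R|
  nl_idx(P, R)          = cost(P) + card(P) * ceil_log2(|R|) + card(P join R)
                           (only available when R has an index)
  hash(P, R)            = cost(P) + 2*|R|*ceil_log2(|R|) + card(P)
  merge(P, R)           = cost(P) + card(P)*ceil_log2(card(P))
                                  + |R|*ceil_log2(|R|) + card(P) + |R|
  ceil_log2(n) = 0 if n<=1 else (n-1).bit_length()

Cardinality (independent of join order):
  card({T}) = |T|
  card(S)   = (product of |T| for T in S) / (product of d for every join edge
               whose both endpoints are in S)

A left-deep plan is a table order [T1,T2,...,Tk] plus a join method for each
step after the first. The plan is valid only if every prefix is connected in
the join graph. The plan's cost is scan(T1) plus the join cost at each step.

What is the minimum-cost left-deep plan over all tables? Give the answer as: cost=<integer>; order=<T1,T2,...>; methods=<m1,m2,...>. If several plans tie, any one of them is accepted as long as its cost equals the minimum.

Selinger DP (subsets sized 1..n):
  {C}: scan cost=100, card=100
  {A}: scan cost=300, card=300
  {B}: scan cost=120, card=120
  {AC}: card=7500; try (C,hash)→2000, (A,merge)→3900, (C,merge)→4100, (A,hash)→5600, (A,nl)→30100, (C,nl)→30300; best=2000 via (C,hash)
  {BC}: card=1200; try (C,hash)→1640, (B,merge)→1860, (C,merge)→1880, (B,hash)→1880, (B,nl_idx)→2000, (B,nl)→12100 …(+1); best=1640 via (C,hash)
  {AB}: card=9000; try (B,hash)→2280, (A,merge)→4080, (B,merge)→4260, (A,hash)→5640, (B,nl_idx)→11400, (A,nl)→36120 …(+1); best=2280 via (B,hash)
  {ABC}: card=22500; try (A,hash)→8240, (B,hash)→11180, (C,hash)→12680, (A,merge)→19040, (B,nl_idx)→77000, (B,merge)→107960 …(+4); best=8240 via (A,hash)

cost=8240; order=B,C,A; methods=hash,hash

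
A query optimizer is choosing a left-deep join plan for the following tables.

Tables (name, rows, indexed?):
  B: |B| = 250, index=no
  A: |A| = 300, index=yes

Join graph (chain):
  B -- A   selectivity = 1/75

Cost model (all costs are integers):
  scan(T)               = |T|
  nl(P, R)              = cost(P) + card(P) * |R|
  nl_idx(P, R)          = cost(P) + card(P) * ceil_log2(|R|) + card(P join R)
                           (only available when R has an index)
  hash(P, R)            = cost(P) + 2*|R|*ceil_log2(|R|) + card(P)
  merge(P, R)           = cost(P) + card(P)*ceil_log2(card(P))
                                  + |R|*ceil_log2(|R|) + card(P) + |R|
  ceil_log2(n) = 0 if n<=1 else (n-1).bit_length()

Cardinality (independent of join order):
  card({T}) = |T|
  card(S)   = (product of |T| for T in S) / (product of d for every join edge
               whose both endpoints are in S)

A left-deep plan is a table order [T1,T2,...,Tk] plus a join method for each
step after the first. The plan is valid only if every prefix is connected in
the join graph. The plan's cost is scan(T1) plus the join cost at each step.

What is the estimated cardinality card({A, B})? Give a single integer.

1000

Tables in S: A(300), B(250)
Edges inside S: B-A(d=75)
numerator = 300 * 250 = 75000
denominator = 75 = 75
card(S) = 75000 / 75 = 1000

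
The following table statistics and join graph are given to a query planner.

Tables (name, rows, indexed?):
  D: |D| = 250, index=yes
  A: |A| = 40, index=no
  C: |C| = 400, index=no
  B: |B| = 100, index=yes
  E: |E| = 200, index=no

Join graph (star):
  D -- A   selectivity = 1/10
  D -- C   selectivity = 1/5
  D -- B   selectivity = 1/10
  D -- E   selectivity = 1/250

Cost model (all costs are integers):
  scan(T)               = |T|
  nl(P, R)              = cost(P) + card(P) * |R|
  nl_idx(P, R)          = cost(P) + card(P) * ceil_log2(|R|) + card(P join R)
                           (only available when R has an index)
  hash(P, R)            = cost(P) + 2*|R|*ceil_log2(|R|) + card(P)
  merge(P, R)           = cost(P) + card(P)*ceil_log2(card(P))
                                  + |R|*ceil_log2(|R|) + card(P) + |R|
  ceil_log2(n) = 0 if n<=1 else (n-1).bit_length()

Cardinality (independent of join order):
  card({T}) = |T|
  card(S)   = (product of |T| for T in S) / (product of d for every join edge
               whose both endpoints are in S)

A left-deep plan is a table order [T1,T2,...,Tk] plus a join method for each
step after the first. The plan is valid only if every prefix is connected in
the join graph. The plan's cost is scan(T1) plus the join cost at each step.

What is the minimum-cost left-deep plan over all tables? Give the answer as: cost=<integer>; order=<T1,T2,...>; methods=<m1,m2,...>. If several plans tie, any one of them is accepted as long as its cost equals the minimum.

Selinger DP (subsets sized 1..n):
  {D}: scan cost=250, card=250
  {A}: scan cost=40, card=40
  {C}: scan cost=400, card=400
  {B}: scan cost=100, card=100
  {E}: scan cost=200, card=200
  {AD}: card=1000; try (A,hash)→980, (D,nl_idx)→1360, (D,merge)→2570, (A,merge)→2780, (D,hash)→4080, (D,nl)→10040 …(+1); best=980 via (A,hash)
  {CD}: card=20000; try (D,hash)→4800, (C,merge)→6500, (D,merge)→6650, (C,hash)→7700, (D,nl_idx)→23600, (C,nl)→100250 …(+1); best=4800 via (D,hash)
  {BD}: card=2500; try (B,hash)→1900, (D,merge)→3150, (B,merge)→3300, (D,nl_idx)→3400, (D,hash)→4200, (B,nl_idx)→4500 …(+2); best=1900 via (B,hash)
  {DE}: card=200; try (D,nl_idx)→2000, (E,hash)→3700, (D,merge)→4250, (E,merge)→4300, (D,hash)→4400, (D,nl)→50200 …(+1); best=2000 via (D,nl_idx)
  {ACD}: card=80000; try (C,hash)→9180, (C,merge)→15980, (A,hash)→25280, (A,merge)→325080, (C,nl)→400980, (A,nl)→804800; best=9180 via (C,hash)
  {ABD}: card=10000; try (B,hash)→3380, (A,hash)→4880, (B,merge)→12780, (B,nl_idx)→17980, (A,merge)→34680, (B,nl)→100980 …(+1); best=3380 via (B,hash)
  {ADE}: card=800; try (A,hash)→2680, (A,merge)→4080, (E,hash)→5180, (A,nl)→10000, (E,merge)→13780, (E,nl)→200980; best=2680 via (A,hash)
  {BCD}: card=200000; try (C,hash)→11600, (B,hash)→26200, (C,merge)→38400, (B,merge)→325600, (B,nl_idx)→344800, (C,nl)→1001900 …(+1); best=11600 via (C,hash)
  {CDE}: card=16000; try (C,merge)→7800, (C,hash)→9400, (E,hash)→28000, (C,nl)→82000, (E,merge)→326600, (E,nl)→4004800; best=7800 via (C,merge)
  {BDE}: card=2000; try (B,hash)→3600, (B,merge)→4600, (B,nl_idx)→5400, (E,hash)→7600, (B,nl)→22000, (E,merge)→36200 …(+1); best=3600 via (B,hash)
  {ABCD}: card=800000; try (C,hash)→20580, (B,hash)→90580, (C,merge)→157380, (A,hash)→212080, (B,nl_idx)→1369180, (B,merge)→1449980 …(+4); best=20580 via (C,hash)
  {ACDE}: card=64000; try (C,hash)→10680, (C,merge)→15480, (A,hash)→24280, (E,hash)→92380, (A,merge)→248080, (C,nl)→322680 …(+3); best=10680 via (C,hash)
  {ABDE}: card=8000; try (B,hash)→4880, (A,hash)→6080, (B,merge)→12280, (B,nl_idx)→16280, (E,hash)→16580, (A,merge)→27880 …(+4); best=4880 via (B,hash)
  {BCDE}: card=160000; try (C,hash)→12800, (B,hash)→25200, (C,merge)→31600, (E,hash)→214800, (B,merge)→248600, (B,nl_idx)→279800 …(+4); best=12800 via (C,hash)
  {ABCDE}: card=640000; try (C,hash)→20080, (B,hash)→76080, (C,merge)→120880, (A,hash)→173280, (E,hash)→823780, (B,nl_idx)→1098680 …(+7); best=20080 via (C,hash)

cost=20080; order=E,D,A,B,C; methods=nl_idx,hash,hash,hash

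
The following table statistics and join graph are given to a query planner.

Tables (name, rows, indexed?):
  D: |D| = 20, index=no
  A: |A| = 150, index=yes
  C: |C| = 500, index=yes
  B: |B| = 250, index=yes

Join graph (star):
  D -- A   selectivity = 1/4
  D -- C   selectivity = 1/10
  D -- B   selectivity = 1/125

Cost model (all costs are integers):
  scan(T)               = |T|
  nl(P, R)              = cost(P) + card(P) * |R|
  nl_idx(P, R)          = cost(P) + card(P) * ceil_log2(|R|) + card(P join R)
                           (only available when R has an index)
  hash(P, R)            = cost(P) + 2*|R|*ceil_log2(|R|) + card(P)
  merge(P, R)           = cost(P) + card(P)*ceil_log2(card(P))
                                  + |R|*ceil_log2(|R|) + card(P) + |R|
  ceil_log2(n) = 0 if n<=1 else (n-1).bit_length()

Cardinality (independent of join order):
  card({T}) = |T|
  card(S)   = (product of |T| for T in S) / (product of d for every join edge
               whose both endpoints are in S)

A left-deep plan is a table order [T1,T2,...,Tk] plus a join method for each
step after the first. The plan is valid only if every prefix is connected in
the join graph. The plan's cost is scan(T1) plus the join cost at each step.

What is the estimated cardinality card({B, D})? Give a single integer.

40

Tables in S: B(250), D(20)
Edges inside S: D-B(d=125)
numerator = 250 * 20 = 5000
denominator = 125 = 125
card(S) = 5000 / 125 = 40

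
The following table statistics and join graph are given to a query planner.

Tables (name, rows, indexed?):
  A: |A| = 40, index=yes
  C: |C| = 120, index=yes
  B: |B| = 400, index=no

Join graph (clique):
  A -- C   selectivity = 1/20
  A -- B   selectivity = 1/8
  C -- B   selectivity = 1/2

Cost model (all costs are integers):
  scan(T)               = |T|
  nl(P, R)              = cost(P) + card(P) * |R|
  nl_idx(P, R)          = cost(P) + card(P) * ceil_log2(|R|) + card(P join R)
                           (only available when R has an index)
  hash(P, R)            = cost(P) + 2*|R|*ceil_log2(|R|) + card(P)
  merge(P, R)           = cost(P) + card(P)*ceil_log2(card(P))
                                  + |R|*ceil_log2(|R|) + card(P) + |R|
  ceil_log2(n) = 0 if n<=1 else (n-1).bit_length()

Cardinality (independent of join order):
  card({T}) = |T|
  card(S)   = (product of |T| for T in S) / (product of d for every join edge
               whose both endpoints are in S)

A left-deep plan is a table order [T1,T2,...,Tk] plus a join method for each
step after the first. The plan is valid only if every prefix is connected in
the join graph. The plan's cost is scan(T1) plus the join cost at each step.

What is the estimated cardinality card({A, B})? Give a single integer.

2000

Tables in S: A(40), B(400)
Edges inside S: A-B(d=8)
numerator = 40 * 400 = 16000
denominator = 8 = 8
card(S) = 16000 / 8 = 2000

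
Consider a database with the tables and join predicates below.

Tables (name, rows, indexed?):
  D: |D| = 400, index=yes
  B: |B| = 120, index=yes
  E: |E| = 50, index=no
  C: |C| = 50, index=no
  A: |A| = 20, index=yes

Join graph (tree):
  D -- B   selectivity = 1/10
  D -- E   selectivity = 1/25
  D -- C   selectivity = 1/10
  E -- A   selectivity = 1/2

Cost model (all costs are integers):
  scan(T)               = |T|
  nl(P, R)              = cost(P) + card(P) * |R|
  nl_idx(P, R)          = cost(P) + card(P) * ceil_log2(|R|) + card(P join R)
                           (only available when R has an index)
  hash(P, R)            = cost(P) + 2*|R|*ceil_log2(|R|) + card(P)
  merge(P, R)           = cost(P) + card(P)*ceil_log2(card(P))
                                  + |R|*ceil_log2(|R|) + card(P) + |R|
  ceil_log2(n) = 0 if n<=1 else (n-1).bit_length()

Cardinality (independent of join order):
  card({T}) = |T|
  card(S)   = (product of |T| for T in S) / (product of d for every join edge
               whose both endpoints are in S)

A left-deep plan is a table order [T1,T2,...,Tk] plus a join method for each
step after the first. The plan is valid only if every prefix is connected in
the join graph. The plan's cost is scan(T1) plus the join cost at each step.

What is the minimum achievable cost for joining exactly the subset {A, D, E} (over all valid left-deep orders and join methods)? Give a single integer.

Selinger DP over subsets of {A,D,E}:
  {D}: scan cost=400, card=400
  {E}: scan cost=50, card=50
  {A}: scan cost=20, card=20
  {DE}: card=800; try (D,nl_idx)→1300, (E,hash)→1400, (D,merge)→4400, (E,merge)→4750, (D,hash)→7300, (D,nl)→20050 …(+1); best=1300 via (D,nl_idx)
  {AE}: card=500; try (A,hash)→300, (E,merge)→490, (A,merge)→520, (E,hash)→640, (A,nl_idx)→800, (E,nl)→1020 …(+1); best=300 via (A,hash)
  {ADE}: card=8000; try (A,hash)→2300, (D,hash)→8000, (D,merge)→9300, (A,merge)→10220, (D,nl_idx)→12800, (A,nl_idx)→13300 …(+2); best=2300 via (A,hash)

2300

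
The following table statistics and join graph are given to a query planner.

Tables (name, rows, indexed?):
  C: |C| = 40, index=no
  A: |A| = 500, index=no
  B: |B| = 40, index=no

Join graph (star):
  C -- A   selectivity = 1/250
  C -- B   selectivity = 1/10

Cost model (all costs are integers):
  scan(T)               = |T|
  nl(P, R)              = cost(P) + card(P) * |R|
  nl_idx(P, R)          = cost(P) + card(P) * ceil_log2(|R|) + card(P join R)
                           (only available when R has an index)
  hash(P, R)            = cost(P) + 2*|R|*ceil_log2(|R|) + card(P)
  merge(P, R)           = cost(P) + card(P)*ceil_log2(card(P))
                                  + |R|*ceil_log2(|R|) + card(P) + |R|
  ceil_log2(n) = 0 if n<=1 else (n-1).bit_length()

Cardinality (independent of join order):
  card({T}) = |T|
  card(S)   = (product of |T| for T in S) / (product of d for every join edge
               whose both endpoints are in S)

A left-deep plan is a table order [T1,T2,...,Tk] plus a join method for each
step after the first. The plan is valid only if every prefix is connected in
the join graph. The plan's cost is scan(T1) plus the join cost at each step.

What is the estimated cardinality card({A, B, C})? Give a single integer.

320

Tables in S: A(500), B(40), C(40)
Edges inside S: C-A(d=250), C-B(d=10)
numerator = 500 * 40 * 40 = 800000
denominator = 250 * 10 = 2500
card(S) = 800000 / 2500 = 320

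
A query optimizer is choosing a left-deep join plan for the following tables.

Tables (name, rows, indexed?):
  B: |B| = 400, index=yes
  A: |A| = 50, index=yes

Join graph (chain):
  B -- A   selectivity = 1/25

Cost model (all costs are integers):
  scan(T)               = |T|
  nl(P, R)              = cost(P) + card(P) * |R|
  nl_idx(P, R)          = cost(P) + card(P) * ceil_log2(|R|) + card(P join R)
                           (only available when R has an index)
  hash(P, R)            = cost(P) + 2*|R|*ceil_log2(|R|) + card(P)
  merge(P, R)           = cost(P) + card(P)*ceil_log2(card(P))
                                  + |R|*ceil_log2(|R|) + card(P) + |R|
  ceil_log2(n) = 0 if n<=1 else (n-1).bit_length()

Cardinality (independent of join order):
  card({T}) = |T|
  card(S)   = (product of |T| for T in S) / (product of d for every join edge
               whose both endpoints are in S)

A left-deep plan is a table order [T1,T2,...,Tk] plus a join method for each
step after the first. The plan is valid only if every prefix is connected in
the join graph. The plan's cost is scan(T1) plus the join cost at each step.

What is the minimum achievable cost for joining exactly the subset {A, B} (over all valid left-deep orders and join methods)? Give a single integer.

Selinger DP over subsets of {A,B}:
  {B}: scan cost=400, card=400
  {A}: scan cost=50, card=50
  {AB}: card=800; try (B,nl_idx)→1300, (A,hash)→1400, (A,nl_idx)→3600, (B,merge)→4400, (A,merge)→4750, (B,hash)→7300 …(+2); best=1300 via (B,nl_idx)

1300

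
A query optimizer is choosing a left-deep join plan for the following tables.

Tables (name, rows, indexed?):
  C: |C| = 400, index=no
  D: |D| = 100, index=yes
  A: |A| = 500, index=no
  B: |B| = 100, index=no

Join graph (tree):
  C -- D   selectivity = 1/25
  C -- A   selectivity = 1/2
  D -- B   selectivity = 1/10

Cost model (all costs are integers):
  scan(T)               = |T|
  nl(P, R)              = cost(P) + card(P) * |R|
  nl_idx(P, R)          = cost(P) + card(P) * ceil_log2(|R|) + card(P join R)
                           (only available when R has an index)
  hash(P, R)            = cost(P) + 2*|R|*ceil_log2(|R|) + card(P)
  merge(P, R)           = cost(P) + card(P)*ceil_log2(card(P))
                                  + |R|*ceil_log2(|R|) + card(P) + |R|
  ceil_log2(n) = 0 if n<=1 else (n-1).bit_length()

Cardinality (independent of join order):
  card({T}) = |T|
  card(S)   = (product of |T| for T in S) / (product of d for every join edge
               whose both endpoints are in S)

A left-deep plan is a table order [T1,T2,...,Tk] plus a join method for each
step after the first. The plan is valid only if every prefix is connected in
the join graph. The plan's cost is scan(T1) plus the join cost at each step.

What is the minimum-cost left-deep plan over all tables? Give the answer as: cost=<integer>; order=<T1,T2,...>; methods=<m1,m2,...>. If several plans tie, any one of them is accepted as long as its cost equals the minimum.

Selinger DP (subsets sized 1..n):
  {C}: scan cost=400, card=400
  {D}: scan cost=100, card=100
  {A}: scan cost=500, card=500
  {B}: scan cost=100, card=100
  {CD}: card=1600; try (D,hash)→2200, (D,nl_idx)→4800, (C,merge)→4900, (D,merge)→5200, (C,hash)→7400, (C,nl)→40100 …(+1); best=2200 via (D,hash)
  {AC}: card=100000; try (C,hash)→8200, (A,merge)→9400, (C,merge)→9500, (A,hash)→9800, (A,nl)→200400, (C,nl)→200500; best=8200 via (C,hash)
  {BD}: card=1000; try (D,hash)→1600, (B,hash)→1600, (D,merge)→1700, (B,merge)→1700, (D,nl_idx)→1800, (D,nl)→10100 …(+1); best=1600 via (D,hash)
  {ACD}: card=400000; try (A,hash)→12800, (A,merge)→26400, (D,hash)→109600, (A,nl)→802200, (D,nl_idx)→1108200, (D,merge)→1809000 …(+1); best=12800 via (A,hash)
  {BCD}: card=16000; try (B,hash)→5200, (C,hash)→9800, (C,merge)→16600, (B,merge)→22200, (B,nl)→162200, (C,nl)→401600; best=5200 via (B,hash)
  {ABCD}: card=4000000; try (A,hash)→30200, (A,merge)→250200, (B,hash)→414200, (A,nl)→8005200, (B,merge)→8013600, (B,nl)→40012800; best=30200 via (A,hash)

cost=30200; order=C,D,B,A; methods=hash,hash,hash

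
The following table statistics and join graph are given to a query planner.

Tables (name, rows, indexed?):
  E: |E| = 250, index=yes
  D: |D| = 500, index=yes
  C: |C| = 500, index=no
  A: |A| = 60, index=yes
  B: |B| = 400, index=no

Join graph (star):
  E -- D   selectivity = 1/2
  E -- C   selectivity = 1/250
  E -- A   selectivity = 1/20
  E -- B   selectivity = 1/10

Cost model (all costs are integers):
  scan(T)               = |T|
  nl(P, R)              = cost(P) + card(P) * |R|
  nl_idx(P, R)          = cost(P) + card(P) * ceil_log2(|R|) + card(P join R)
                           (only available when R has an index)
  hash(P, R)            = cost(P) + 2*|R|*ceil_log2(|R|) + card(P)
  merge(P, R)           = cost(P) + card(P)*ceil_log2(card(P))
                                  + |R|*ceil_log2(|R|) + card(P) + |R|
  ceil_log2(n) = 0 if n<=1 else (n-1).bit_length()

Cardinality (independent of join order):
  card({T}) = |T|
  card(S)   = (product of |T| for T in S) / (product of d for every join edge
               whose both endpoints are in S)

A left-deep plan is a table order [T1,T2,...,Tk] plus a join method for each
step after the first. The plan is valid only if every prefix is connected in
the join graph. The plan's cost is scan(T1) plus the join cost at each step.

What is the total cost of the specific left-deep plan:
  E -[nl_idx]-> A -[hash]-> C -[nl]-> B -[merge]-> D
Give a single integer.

step 1: scan E: cost=250, card=250
step 2: join A via nl_idx
    card(P join A) = 250*60/(20) = 750
    cost = 250 + 250*6 + 750 = 2500
step 3: join C via hash
    card(P join C) = 750*500/(250) = 1500
    cost = 2500 + 2*500*9 + 750 = 12250
step 4: join B via nl
    card(P join B) = 1500*400/(10) = 60000
    cost = 12250 + 1500*400 = 612250
step 5: join D via merge
    card(P join D) = 60000*500/(2) = 15000000
    cost = 612250 + 60000*16 + 500*9 + 60000 + 500 = 1637250

1637250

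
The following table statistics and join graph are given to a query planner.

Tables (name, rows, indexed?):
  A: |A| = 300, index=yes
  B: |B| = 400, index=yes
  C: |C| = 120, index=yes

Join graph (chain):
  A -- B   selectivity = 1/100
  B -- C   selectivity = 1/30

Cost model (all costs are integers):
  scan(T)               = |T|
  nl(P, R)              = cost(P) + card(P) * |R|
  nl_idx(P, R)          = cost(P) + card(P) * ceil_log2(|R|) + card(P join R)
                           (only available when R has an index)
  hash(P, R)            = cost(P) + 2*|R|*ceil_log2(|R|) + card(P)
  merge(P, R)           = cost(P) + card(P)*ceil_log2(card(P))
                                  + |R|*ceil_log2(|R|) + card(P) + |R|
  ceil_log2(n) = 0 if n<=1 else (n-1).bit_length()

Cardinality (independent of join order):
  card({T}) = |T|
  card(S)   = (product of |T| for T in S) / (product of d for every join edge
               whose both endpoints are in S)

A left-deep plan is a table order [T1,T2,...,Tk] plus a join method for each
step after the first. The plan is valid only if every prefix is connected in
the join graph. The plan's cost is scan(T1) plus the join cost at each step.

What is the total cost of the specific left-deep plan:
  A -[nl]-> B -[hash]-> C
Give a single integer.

step 1: scan A: cost=300, card=300
step 2: join B via nl
    card(P join B) = 300*400/(100) = 1200
    cost = 300 + 300*400 = 120300
step 3: join C via hash
    card(P join C) = 1200*120/(30) = 4800
    cost = 120300 + 2*120*7 + 1200 = 123180

123180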